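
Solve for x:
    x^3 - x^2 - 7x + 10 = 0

Possible rational roots are divisors of 10. Testing x = 2 gives 0, so (x - 2) is a factor.
Divide: x^3 - x^2 - 7x + 10 = (x - 2)(x^2 + x - 5).
Apply the quadratic formula to x^2 + x - 5 = 0: x = (-1 +/- sqrt(21))/2, i.e. x ~= 1.7913 or x ~= -2.7913.

x = -2.7913 or x = 1.7913 or x = 2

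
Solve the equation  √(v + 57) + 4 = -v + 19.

v = 7

Isolate the radical: √(v + 57) = -v + 15.
Square both sides: v + 57 = (-v + 15)².
Expand and rearrange: v² - 31v + 168 = 0.
Solving gives v = 24 or v = 7.
Check each candidate in the original equation:
  v = 24: √(81) = 9, while -v + 15 = -9 — extraneous.
  v = 7: √(64) = 8, while -v + 15 = 8 — valid.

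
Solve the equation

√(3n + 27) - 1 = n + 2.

Isolate the radical: √(3n + 27) = n + 3.
Square both sides: 3n + 27 = (n + 3)².
Expand and rearrange: n² + 3n - 18 = 0.
Solving gives n = 3 or n = -6.
Check each candidate in the original equation:
  n = 3: √(36) = 6, while n + 3 = 6 — valid.
  n = -6: √(9) = 3, while n + 3 = -3 — extraneous.

n = 3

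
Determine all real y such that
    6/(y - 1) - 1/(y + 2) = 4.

y = -2.1697 or y = 2.4197

Multiply both sides by (y - 1)(y + 2):
6(y + 2) - (y - 1) = 4(y - 1)(y + 2).
Expand and collect terms: 4y² - y - 21 = 0.
By the quadratic formula, y = (1 ± √337) / 8, so y ≈ 2.4197 or y ≈ -2.1697.
Neither value makes a denominator zero (y ≠ 1, y ≠ -2), so both are valid.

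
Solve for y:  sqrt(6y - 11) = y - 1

y = 2 or y = 6

Square both sides: 6y - 11 = (y - 1)^2.
Expand and rearrange: y^2 - 8y + 12 = 0.
Solving gives y = 6 or y = 2.
Check each candidate in the original equation:
  y = 6: sqrt(25) = 5, while y - 1 = 5 — valid.
  y = 2: sqrt(1) = 1, while y - 1 = 1 — valid.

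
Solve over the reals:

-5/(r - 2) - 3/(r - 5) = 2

r = -1.2839 or r = 4.2839

Multiply both sides by (r - 2)(r - 5):
-5(r - 5) - 3(r - 2) = 2(r - 2)(r - 5).
Expand and collect terms: 2r^2 - 6r - 11 = 0.
By the quadratic formula, r = (6 +/- sqrt(124)) / 4, so r ~= 4.2839 or r ~= -1.2839.
Neither value makes a denominator zero (r != 2, r != 5), so both are valid.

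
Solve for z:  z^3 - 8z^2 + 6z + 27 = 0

Possible rational roots are divisors of 27. Testing z = 3 gives 0, so (z - 3) is a factor.
Divide: z^3 - 8z^2 + 6z + 27 = (z - 3)(z^2 - 5z - 9).
Apply the quadratic formula to z^2 - 5z - 9 = 0: z = (5 +/- sqrt(61))/2, i.e. z ~= 6.4051 or z ~= -1.4051.

z = -1.4051 or z = 3 or z = 6.4051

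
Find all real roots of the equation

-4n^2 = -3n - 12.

Rearrange to standard form: -4n^2 + 3n + 12 = 0.
Discriminant: (3)^2 - 4*(-4)*12 = 201.
Quadratic formula: n = (-3 +/- sqrt(201)) / (-8).
So n = 3/8 - sqrt(201)/8 ~= -1.3972 or n = 3/8 + sqrt(201)/8 ~= 2.1472.

n = -1.3972 or n = 2.1472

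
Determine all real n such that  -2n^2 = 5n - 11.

Rearrange to standard form: -2n^2 - 5n + 11 = 0.
Discriminant: (-5)^2 - 4*(-2)*11 = 113.
Quadratic formula: n = (5 +/- sqrt(113)) / (-4).
So n = -sqrt(113)/4 - 5/4 ~= -3.9075 or n = -5/4 + sqrt(113)/4 ~= 1.4075.

n = -3.9075 or n = 1.4075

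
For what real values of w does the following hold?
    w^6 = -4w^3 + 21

w = -1.9129 or w = 1.4422

Let u = w^3. The equation becomes u^2 + 4u - 21 = 0.
Factor: (u - 3)(u + 7) = 0, so u = 3 or u = -7.
w^3 = 3 gives w = (3)^(1/3) ~= 1.4422.
w^3 = -7 gives w = -(7)^(1/3) ~= -1.9129.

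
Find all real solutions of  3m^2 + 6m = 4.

Rearrange to standard form: 3m^2 + 6m - 4 = 0.
Discriminant: (6)^2 - 4*3*(-4) = 84.
Quadratic formula: m = (-6 +/- sqrt(84)) / 6.
So m = -1 + sqrt(21)/3 ~= 0.5275 or m = -sqrt(21)/3 - 1 ~= -2.5275.

m = -2.5275 or m = 0.5275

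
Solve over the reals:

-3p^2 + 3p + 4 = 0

p = -0.7583 or p = 1.7583

Discriminant: (3)^2 - 4*(-3)*4 = 57.
Quadratic formula: p = (-3 +/- sqrt(57)) / (-6).
So p = 1/2 - sqrt(57)/6 ~= -0.7583 or p = 1/2 + sqrt(57)/6 ~= 1.7583.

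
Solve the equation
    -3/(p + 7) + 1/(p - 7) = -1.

p = -3.6904 or p = 5.6904

Multiply both sides by (p + 7)(p - 7):
-3(p - 7) + (p + 7) = -(p + 7)(p - 7).
Expand and collect terms: -p² + 2p + 21 = 0.
By the quadratic formula, p = (-2 ± √88) / -2, so p ≈ -3.6904 or p ≈ 5.6904.
Neither value makes a denominator zero (p ≠ -7, p ≠ 7), so both are valid.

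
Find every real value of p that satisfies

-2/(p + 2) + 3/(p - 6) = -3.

p = -1.2263 or p = 4.8929

Multiply both sides by (p + 2)(p - 6):
-2(p - 6) + 3(p + 2) = -3(p + 2)(p - 6).
Expand and collect terms: -3p² + 11p + 18 = 0.
By the quadratic formula, p = (-11 ± √337) / -6, so p ≈ -1.2263 or p ≈ 4.8929.
Neither value makes a denominator zero (p ≠ -2, p ≠ 6), so both are valid.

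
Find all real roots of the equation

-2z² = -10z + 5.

Rearrange to standard form: -2z² + 10z - 5 = 0.
Discriminant: (10)² − 4·(-2)·(-5) = 60.
Quadratic formula: z = (-10 ± √60) / (-4).
So z = 5/2 - √(15)/2 ≈ 0.5635 or z = √(15)/2 + 5/2 ≈ 4.4365.

z = 0.5635 or z = 4.4365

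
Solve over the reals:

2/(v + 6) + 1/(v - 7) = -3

v = -6.6833 or v = 6.6833

Multiply both sides by (v + 6)(v - 7):
2(v - 7) + (v + 6) = -3(v + 6)(v - 7).
Expand and collect terms: -3v² + 134 = 0.
By the quadratic formula, v = (0 ± √1608) / -6, so v ≈ -6.6833 or v ≈ 6.6833.
Neither value makes a denominator zero (v ≠ -6, v ≠ 7), so both are valid.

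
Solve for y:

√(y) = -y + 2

y = 1

Square both sides: y = (-y + 2)².
Expand and rearrange: y² - 5y + 4 = 0.
Solving gives y = 4 or y = 1.
Check each candidate in the original equation:
  y = 4: √(4) = 2, while -y + 2 = -2 — extraneous.
  y = 1: √(1) = 1, while -y + 2 = 1 — valid.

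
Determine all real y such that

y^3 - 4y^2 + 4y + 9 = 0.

Possible rational roots are divisors of 9. Testing y = -1 gives 0, so (y + 1) is a factor.
Divide: y^3 - 4y^2 + 4y + 9 = (y + 1)(y^2 - 5y + 9).
The quadratic y^2 - 5y + 9 has discriminant -11 < 0, so no further real roots.

y = -1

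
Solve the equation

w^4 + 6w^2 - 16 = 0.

w = -1.4142 or w = 1.4142

Let u = w^2. The equation becomes u^2 + 6u - 16 = 0.
Factor: (u - 2)(u + 8) = 0, so u = 2 or u = -8.
w^2 = 2 gives w = +/-sqrt(2) ~= +/-1.4142.
w^2 = -8 < 0 has no real solution.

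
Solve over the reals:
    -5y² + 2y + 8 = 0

y = -1.0806 or y = 1.4806

Discriminant: (2)² − 4·(-5)·8 = 164.
Quadratic formula: y = (-2 ± √164) / (-10).
So y = 1/5 - √(41)/5 ≈ -1.0806 or y = 1/5 + √(41)/5 ≈ 1.4806.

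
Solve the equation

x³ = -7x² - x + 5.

x = -6.7417 or x = -1 or x = 0.7417

Rearrange: x³ + 7x² + x - 5 = 0.
Possible rational roots are divisors of -5. Testing x = -1 gives 0, so (x + 1) is a factor.
Divide: x³ + 7x² + x - 5 = (x + 1)(x² + 6x - 5).
Apply the quadratic formula to x² + 6x - 5 = 0: x = (-6 ± √56)/2, i.e. x ≈ 0.7417 or x ≈ -6.7417.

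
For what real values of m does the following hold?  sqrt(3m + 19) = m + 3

Square both sides: 3m + 19 = (m + 3)^2.
Expand and rearrange: m^2 + 3m - 10 = 0.
Solving gives m = 2 or m = -5.
Check each candidate in the original equation:
  m = 2: sqrt(25) = 5, while m + 3 = 5 — valid.
  m = -5: sqrt(4) = 2, while m + 3 = -2 — extraneous.

m = 2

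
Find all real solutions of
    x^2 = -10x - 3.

Rearrange to standard form: x^2 + 10x + 3 = 0.
Discriminant: (10)^2 - 4*1*3 = 88.
Quadratic formula: x = (-10 +/- sqrt(88)) / 2.
So x = -5 + sqrt(22) ~= -0.3096 or x = -5 - sqrt(22) ~= -9.6904.

x = -9.6904 or x = -0.3096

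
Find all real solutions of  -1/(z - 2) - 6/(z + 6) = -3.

z = -4.1036 or z = 2.4369

Multiply both sides by (z - 2)(z + 6):
-(z + 6) - 6(z - 2) = -3(z - 2)(z + 6).
Expand and collect terms: -3z^2 - 5z + 30 = 0.
By the quadratic formula, z = (5 +/- sqrt(385)) / -6, so z ~= -4.1036 or z ~= 2.4369.
Neither value makes a denominator zero (z != 2, z != -6), so both are valid.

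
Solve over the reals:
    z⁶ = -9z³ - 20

Let u = z³. The equation becomes u² + 9u + 20 = 0.
Factor: (u + 5)(u + 4) = 0, so u = -5 or u = -4.
z³ = -5 gives z = -∛(5) ≈ -1.71.
z³ = -4 gives z = -∛(4) ≈ -1.5874.

z = -1.71 or z = -1.5874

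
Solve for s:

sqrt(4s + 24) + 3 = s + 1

Isolate the radical: sqrt(4s + 24) = s - 2.
Square both sides: 4s + 24 = (s - 2)^2.
Expand and rearrange: s^2 - 8s - 20 = 0.
Solving gives s = 10 or s = -2.
Check each candidate in the original equation:
  s = 10: sqrt(64) = 8, while s - 2 = 8 — valid.
  s = -2: sqrt(16) = 4, while s - 2 = -4 — extraneous.

s = 10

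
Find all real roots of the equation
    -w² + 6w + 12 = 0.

Discriminant: (6)² − 4·(-1)·12 = 84.
Quadratic formula: w = (-6 ± √84) / (-2).
So w = 3 - √(21) ≈ -1.5826 or w = 3 + √(21) ≈ 7.5826.

w = -1.5826 or w = 7.5826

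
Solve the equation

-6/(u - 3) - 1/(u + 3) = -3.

Multiply both sides by (u - 3)(u + 3):
-6(u + 3) - (u - 3) = -3(u - 3)(u + 3).
Expand and collect terms: -3u^2 + 7u + 42 = 0.
By the quadratic formula, u = (-7 +/- sqrt(553)) / -6, so u ~= -2.7527 or u ~= 5.086.
Neither value makes a denominator zero (u != 3, u != -3), so both are valid.

u = -2.7527 or u = 5.086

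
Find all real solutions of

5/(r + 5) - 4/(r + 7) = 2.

Multiply both sides by (r + 5)(r + 7):
5(r + 7) - 4(r + 5) = 2(r + 5)(r + 7).
Expand and collect terms: 2r² + 23r + 55 = 0.
By the quadratic formula, r = (-23 ± √89) / 4, so r ≈ -3.3915 or r ≈ -8.1085.
Neither value makes a denominator zero (r ≠ -5, r ≠ -7), so both are valid.

r = -8.1085 or r = -3.3915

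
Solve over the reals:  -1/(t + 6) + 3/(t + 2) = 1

Multiply both sides by (t + 6)(t + 2):
-(t + 2) + 3(t + 6) = (t + 6)(t + 2).
Expand and collect terms: t^2 + 6t - 4 = 0.
By the quadratic formula, t = (-6 +/- sqrt(52)) / 2, so t ~= 0.6056 or t ~= -6.6056.
Neither value makes a denominator zero (t != -6, t != -2), so both are valid.

t = -6.6056 or t = 0.6056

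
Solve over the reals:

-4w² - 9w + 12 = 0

w = -3.1903 or w = 0.9403

Discriminant: (-9)² − 4·(-4)·12 = 273.
Quadratic formula: w = (9 ± √273) / (-8).
So w = -√(273)/8 - 9/8 ≈ -3.1903 or w = -9/8 + √(273)/8 ≈ 0.9403.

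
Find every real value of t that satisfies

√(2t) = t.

t = 0 or t = 2

Square both sides: 2t = (t)².
Expand and rearrange: t² - 2t = 0.
Solving gives t = 2 or t = 0.
Check each candidate in the original equation:
  t = 2: √(4) = 2, while t = 2 — valid.
  t = 0: √(0) = 0, while t = 0 — valid.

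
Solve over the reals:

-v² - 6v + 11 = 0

v = -7.4721 or v = 1.4721

Discriminant: (-6)² − 4·(-1)·11 = 80.
Quadratic formula: v = (6 ± √80) / (-2).
So v = -2·√(5) - 3 ≈ -7.4721 or v = -3 + 2·√(5) ≈ 1.4721.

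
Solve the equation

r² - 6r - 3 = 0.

r = -0.4641 or r = 6.4641

Discriminant: (-6)² − 4·1·(-3) = 48.
Quadratic formula: r = (6 ± √48) / 2.
So r = 3 + 2·√(3) ≈ 6.4641 or r = 3 - 2·√(3) ≈ -0.4641.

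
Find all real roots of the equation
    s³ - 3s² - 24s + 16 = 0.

Possible rational roots are divisors of 16. Testing s = -4 gives 0, so (s + 4) is a factor.
Divide: s³ - 3s² - 24s + 16 = (s + 4)(s² - 7s + 4).
Apply the quadratic formula to s² - 7s + 4 = 0: s = (7 ± √33)/2, i.e. s ≈ 6.3723 or s ≈ 0.6277.

s = -4 or s = 0.6277 or s = 6.3723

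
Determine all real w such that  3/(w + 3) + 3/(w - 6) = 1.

Multiply both sides by (w + 3)(w - 6):
3(w - 6) + 3(w + 3) = (w + 3)(w - 6).
Expand and collect terms: w² - 9w - 9 = 0.
By the quadratic formula, w = (9 ± √117) / 2, so w ≈ 9.9083 or w ≈ -0.9083.
Neither value makes a denominator zero (w ≠ -3, w ≠ 6), so both are valid.

w = -0.9083 or w = 9.9083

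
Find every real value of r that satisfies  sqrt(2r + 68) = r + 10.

r = -2

Square both sides: 2r + 68 = (r + 10)^2.
Expand and rearrange: r^2 + 18r + 32 = 0.
Solving gives r = -2 or r = -16.
Check each candidate in the original equation:
  r = -2: sqrt(64) = 8, while r + 10 = 8 — valid.
  r = -16: sqrt(36) = 6, while r + 10 = -6 — extraneous.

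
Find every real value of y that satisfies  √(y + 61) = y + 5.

y = 3

Square both sides: y + 61 = (y + 5)².
Expand and rearrange: y² + 9y - 36 = 0.
Solving gives y = 3 or y = -12.
Check each candidate in the original equation:
  y = 3: √(64) = 8, while y + 5 = 8 — valid.
  y = -12: √(49) = 7, while y + 5 = -7 — extraneous.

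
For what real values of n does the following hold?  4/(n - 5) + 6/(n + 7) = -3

n = -9.2071 or n = 3.8738

Multiply both sides by (n - 5)(n + 7):
4(n + 7) + 6(n - 5) = -3(n - 5)(n + 7).
Expand and collect terms: -3n^2 - 16n + 107 = 0.
By the quadratic formula, n = (16 +/- sqrt(1540)) / -6, so n ~= -9.2071 or n ~= 3.8738.
Neither value makes a denominator zero (n != 5, n != -7), so both are valid.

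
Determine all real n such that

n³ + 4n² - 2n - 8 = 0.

Possible rational roots are divisors of -8. Testing n = -4 gives 0, so (n + 4) is a factor.
Divide: n³ + 4n² - 2n - 8 = (n + 4)(n² - 2).
Apply the quadratic formula to n² - 2 = 0: n = (0 ± √8)/2, i.e. n ≈ 1.4142 or n ≈ -1.4142.

n = -4 or n = -1.4142 or n = 1.4142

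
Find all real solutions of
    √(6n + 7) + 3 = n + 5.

n = -1 or n = 3

Isolate the radical: √(6n + 7) = n + 2.
Square both sides: 6n + 7 = (n + 2)².
Expand and rearrange: n² - 2n - 3 = 0.
Solving gives n = 3 or n = -1.
Check each candidate in the original equation:
  n = 3: √(25) = 5, while n + 2 = 5 — valid.
  n = -1: √(1) = 1, while n + 2 = 1 — valid.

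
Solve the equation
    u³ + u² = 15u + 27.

u = -3 or u = -2.1623 or u = 4.1623

Rearrange: u³ + u² - 15u - 27 = 0.
Possible rational roots are divisors of -27. Testing u = -3 gives 0, so (u + 3) is a factor.
Divide: u³ + u² - 15u - 27 = (u + 3)(u² - 2u - 9).
Apply the quadratic formula to u² - 2u - 9 = 0: u = (2 ± √40)/2, i.e. u ≈ 4.1623 or u ≈ -2.1623.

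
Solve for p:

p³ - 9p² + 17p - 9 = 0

Possible rational roots are divisors of -9. Testing p = 1 gives 0, so (p - 1) is a factor.
Divide: p³ - 9p² + 17p - 9 = (p - 1)(p² - 8p + 9).
Apply the quadratic formula to p² - 8p + 9 = 0: p = (8 ± √28)/2, i.e. p ≈ 6.6458 or p ≈ 1.3542.

p = 1 or p = 1.3542 or p = 6.6458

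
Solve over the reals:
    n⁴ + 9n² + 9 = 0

No real solutions.

Let u = n². The equation becomes u² + 9u + 9 = 0.
By the quadratic formula, u = -9/2 + 3·√(5)/2 or u = -9/2 - 3·√(5)/2.
n² = -9/2 + 3·√(5)/2 < 0 has no real solution.
n² = -9/2 - 3·√(5)/2 < 0 has no real solution.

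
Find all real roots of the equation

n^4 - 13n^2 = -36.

Let u = n^2. The equation becomes u^2 - 13u + 36 = 0.
Factor: (u - 4)(u - 9) = 0, so u = 4 or u = 9.
n^2 = 4 gives n = +/-2.
n^2 = 9 gives n = +/-3.

n = -3 or n = -2 or n = 2 or n = 3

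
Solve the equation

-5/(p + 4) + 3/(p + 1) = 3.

Multiply both sides by (p + 4)(p + 1):
-5(p + 1) + 3(p + 4) = 3(p + 4)(p + 1).
Expand and collect terms: 3p^2 + 17p + 5 = 0.
By the quadratic formula, p = (-17 +/- sqrt(229)) / 6, so p ~= -0.3112 or p ~= -5.3555.
Neither value makes a denominator zero (p != -4, p != -1), so both are valid.

p = -5.3555 or p = -0.3112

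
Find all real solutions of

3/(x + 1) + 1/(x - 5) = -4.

x = -1.7787 or x = 4.7787

Multiply both sides by (x + 1)(x - 5):
3(x - 5) + (x + 1) = -4(x + 1)(x - 5).
Expand and collect terms: -4x^2 + 12x + 34 = 0.
By the quadratic formula, x = (-12 +/- sqrt(688)) / -8, so x ~= -1.7787 or x ~= 4.7787.
Neither value makes a denominator zero (x != -1, x != 5), so both are valid.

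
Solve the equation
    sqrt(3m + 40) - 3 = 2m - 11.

m = 8

Isolate the radical: sqrt(3m + 40) = 2m - 8.
Square both sides: 3m + 40 = (2m - 8)^2.
Expand and rearrange: 4m^2 - 35m + 24 = 0.
Solving gives m = 8 or m = 0.75.
Check each candidate in the original equation:
  m = 8: sqrt(64) = 8, while 2m - 8 = 8 — valid.
  m = 0.75: sqrt(42.25) = 6.5, while 2m - 8 = -6.5 — extraneous.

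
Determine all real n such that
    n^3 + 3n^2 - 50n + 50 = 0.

n = -9.099 or n = 1.099 or n = 5

Possible rational roots are divisors of 50. Testing n = 5 gives 0, so (n - 5) is a factor.
Divide: n^3 + 3n^2 - 50n + 50 = (n - 5)(n^2 + 8n - 10).
Apply the quadratic formula to n^2 + 8n - 10 = 0: n = (-8 +/- sqrt(104))/2, i.e. n ~= 1.099 or n ~= -9.099.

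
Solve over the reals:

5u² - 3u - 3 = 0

u = -0.5307 or u = 1.1307

Discriminant: (-3)² − 4·5·(-3) = 69.
Quadratic formula: u = (3 ± √69) / 10.
So u = 3/10 + √(69)/10 ≈ 1.1307 or u = 3/10 - √(69)/10 ≈ -0.5307.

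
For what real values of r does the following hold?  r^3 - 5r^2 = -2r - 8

r = -1 or r = 2 or r = 4

Rearrange: r^3 - 5r^2 + 2r + 8 = 0.
Possible rational roots are divisors of 8. Testing r = -1 gives 0, so (r + 1) is a factor.
Divide: r^3 - 5r^2 + 2r + 8 = (r + 1)(r^2 - 6r + 8).
Factor the quadratic: r = 4 or r = 2.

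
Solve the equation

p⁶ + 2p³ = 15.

p = -1.71 or p = 1.4422

Let u = p³. The equation becomes u² + 2u - 15 = 0.
Factor: (u - 3)(u + 5) = 0, so u = 3 or u = -5.
p³ = 3 gives p = ∛(3) ≈ 1.4422.
p³ = -5 gives p = -∛(5) ≈ -1.71.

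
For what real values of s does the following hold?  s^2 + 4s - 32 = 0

Factor: (s + 8)(s - 4) = 0.
So s = -8 or s = 4.

s = -8 or s = 4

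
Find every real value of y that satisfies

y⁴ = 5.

Let u = y². The equation becomes u² - 5 = 0.
By the quadratic formula, u = √(5) or u = -√(5).
y² = √(5) gives y = ±5^(1/4) ≈ ±1.4953.
y² = -√(5) < 0 has no real solution.

y = -1.4953 or y = 1.4953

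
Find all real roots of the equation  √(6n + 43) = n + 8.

n = -7 or n = -3

Square both sides: 6n + 43 = (n + 8)².
Expand and rearrange: n² + 10n + 21 = 0.
Solving gives n = -3 or n = -7.
Check each candidate in the original equation:
  n = -3: √(25) = 5, while n + 8 = 5 — valid.
  n = -7: √(1) = 1, while n + 8 = 1 — valid.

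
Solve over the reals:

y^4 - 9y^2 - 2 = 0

Let u = y^2. The equation becomes u^2 - 9u - 2 = 0.
By the quadratic formula, u = 9/2 + sqrt(89)/2 or u = 9/2 - sqrt(89)/2.
y^2 = 9/2 + sqrt(89)/2 gives y = +/-sqrt(9/2 + sqrt(89)/2) ~= +/-3.0359.
y^2 = 9/2 - sqrt(89)/2 < 0 has no real solution.

y = -3.0359 or y = 3.0359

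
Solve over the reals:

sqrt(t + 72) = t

Square both sides: t + 72 = (t)^2.
Expand and rearrange: t^2 - t - 72 = 0.
Solving gives t = 9 or t = -8.
Check each candidate in the original equation:
  t = 9: sqrt(81) = 9, while t = 9 — valid.
  t = -8: sqrt(64) = 8, while t = -8 — extraneous.

t = 9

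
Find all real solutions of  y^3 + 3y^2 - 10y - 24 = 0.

y = -4 or y = -2 or y = 3

Possible rational roots are divisors of -24. Testing y = -4 gives 0, so (y + 4) is a factor.
Divide: y^3 + 3y^2 - 10y - 24 = (y + 4)(y^2 - y - 6).
Factor the quadratic: y = 3 or y = -2.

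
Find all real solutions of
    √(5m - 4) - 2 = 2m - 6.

Isolate the radical: √(5m - 4) = 2m - 4.
Square both sides: 5m - 4 = (2m - 4)².
Expand and rearrange: 4m² - 21m + 20 = 0.
Solving gives m = 4 or m = 1.25.
Check each candidate in the original equation:
  m = 4: √(16) = 4, while 2m - 4 = 4 — valid.
  m = 1.25: √(2.25) = 1.5, while 2m - 4 = -1.5 — extraneous.

m = 4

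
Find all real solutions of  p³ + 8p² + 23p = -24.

Rearrange: p³ + 8p² + 23p + 24 = 0.
Possible rational roots are divisors of 24. Testing p = -3 gives 0, so (p + 3) is a factor.
Divide: p³ + 8p² + 23p + 24 = (p + 3)(p² + 5p + 8).
The quadratic p² + 5p + 8 has discriminant -7 < 0, so no further real roots.

p = -3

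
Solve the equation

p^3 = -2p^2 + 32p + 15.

p = -6.5414 or p = -0.4586 or p = 5

Rearrange: p^3 + 2p^2 - 32p - 15 = 0.
Possible rational roots are divisors of -15. Testing p = 5 gives 0, so (p - 5) is a factor.
Divide: p^3 + 2p^2 - 32p - 15 = (p - 5)(p^2 + 7p + 3).
Apply the quadratic formula to p^2 + 7p + 3 = 0: p = (-7 +/- sqrt(37))/2, i.e. p ~= -0.4586 or p ~= -6.5414.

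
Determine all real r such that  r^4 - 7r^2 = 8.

Let u = r^2. The equation becomes u^2 - 7u - 8 = 0.
Factor: (u - 8)(u + 1) = 0, so u = 8 or u = -1.
r^2 = 8 gives r = +/-2*sqrt(2) ~= +/-2.8284.
r^2 = -1 < 0 has no real solution.

r = -2.8284 or r = 2.8284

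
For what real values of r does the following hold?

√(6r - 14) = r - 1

r = 3 or r = 5

Square both sides: 6r - 14 = (r - 1)².
Expand and rearrange: r² - 8r + 15 = 0.
Solving gives r = 5 or r = 3.
Check each candidate in the original equation:
  r = 5: √(16) = 4, while r - 1 = 4 — valid.
  r = 3: √(4) = 2, while r - 1 = 2 — valid.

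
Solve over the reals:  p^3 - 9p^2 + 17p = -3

p = -0.1623 or p = 3 or p = 6.1623

Rearrange: p^3 - 9p^2 + 17p + 3 = 0.
Possible rational roots are divisors of 3. Testing p = 3 gives 0, so (p - 3) is a factor.
Divide: p^3 - 9p^2 + 17p + 3 = (p - 3)(p^2 - 6p - 1).
Apply the quadratic formula to p^2 - 6p - 1 = 0: p = (6 +/- sqrt(40))/2, i.e. p ~= 6.1623 or p ~= -0.1623.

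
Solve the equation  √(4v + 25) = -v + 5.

v = 0

Square both sides: 4v + 25 = (-v + 5)².
Expand and rearrange: v² - 14v = 0.
Solving gives v = 14 or v = 0.
Check each candidate in the original equation:
  v = 14: √(81) = 9, while -v + 5 = -9 — extraneous.
  v = 0: √(25) = 5, while -v + 5 = 5 — valid.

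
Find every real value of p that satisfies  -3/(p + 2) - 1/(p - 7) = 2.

p = -3.5744 or p = 6.5744

Multiply both sides by (p + 2)(p - 7):
-3(p - 7) - (p + 2) = 2(p + 2)(p - 7).
Expand and collect terms: 2p^2 - 6p - 47 = 0.
By the quadratic formula, p = (6 +/- sqrt(412)) / 4, so p ~= 6.5744 or p ~= -3.5744.
Neither value makes a denominator zero (p != -2, p != 7), so both are valid.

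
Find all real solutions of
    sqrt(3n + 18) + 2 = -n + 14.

n = 6

Isolate the radical: sqrt(3n + 18) = -n + 12.
Square both sides: 3n + 18 = (-n + 12)^2.
Expand and rearrange: n^2 - 27n + 126 = 0.
Solving gives n = 21 or n = 6.
Check each candidate in the original equation:
  n = 21: sqrt(81) = 9, while -n + 12 = -9 — extraneous.
  n = 6: sqrt(36) = 6, while -n + 12 = 6 — valid.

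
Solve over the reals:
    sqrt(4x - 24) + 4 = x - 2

x = 6 or x = 10

Isolate the radical: sqrt(4x - 24) = x - 6.
Square both sides: 4x - 24 = (x - 6)^2.
Expand and rearrange: x^2 - 16x + 60 = 0.
Solving gives x = 10 or x = 6.
Check each candidate in the original equation:
  x = 10: sqrt(16) = 4, while x - 6 = 4 — valid.
  x = 6: sqrt(0) = 0, while x - 6 = 0 — valid.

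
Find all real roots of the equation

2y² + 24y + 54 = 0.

Factor: 2(y + 3)(y + 9) = 0.
So y = -3 or y = -9.

y = -9 or y = -3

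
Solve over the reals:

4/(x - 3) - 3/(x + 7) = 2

x = -8.274 or x = 4.774

Multiply both sides by (x - 3)(x + 7):
4(x + 7) - 3(x - 3) = 2(x - 3)(x + 7).
Expand and collect terms: 2x² + 7x - 79 = 0.
By the quadratic formula, x = (-7 ± √681) / 4, so x ≈ 4.774 or x ≈ -8.274.
Neither value makes a denominator zero (x ≠ 3, x ≠ -7), so both are valid.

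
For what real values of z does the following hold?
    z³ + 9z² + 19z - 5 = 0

z = -5 or z = -4.2361 or z = 0.2361

Possible rational roots are divisors of -5. Testing z = -5 gives 0, so (z + 5) is a factor.
Divide: z³ + 9z² + 19z - 5 = (z + 5)(z² + 4z - 1).
Apply the quadratic formula to z² + 4z - 1 = 0: z = (-4 ± √20)/2, i.e. z ≈ 0.2361 or z ≈ -4.2361.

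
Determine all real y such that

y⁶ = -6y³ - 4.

y = -1.7365 or y = -0.9142

Let u = y³. The equation becomes u² + 6u + 4 = 0.
By the quadratic formula, u = -3 + √(5) or u = -3 - √(5).
y³ = -3 + √(5) gives y = -∛(3 - √(5)) ≈ -0.9142.
y³ = -3 - √(5) gives y = -∛(√(5) + 3) ≈ -1.7365.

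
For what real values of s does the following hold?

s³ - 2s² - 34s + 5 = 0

Possible rational roots are divisors of 5. Testing s = -5 gives 0, so (s + 5) is a factor.
Divide: s³ - 2s² - 34s + 5 = (s + 5)(s² - 7s + 1).
Apply the quadratic formula to s² - 7s + 1 = 0: s = (7 ± √45)/2, i.e. s ≈ 6.8541 or s ≈ 0.1459.

s = -5 or s = 0.1459 or s = 6.8541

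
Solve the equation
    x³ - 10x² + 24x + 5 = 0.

x = -0.1926 or x = 5 or x = 5.1926

Possible rational roots are divisors of 5. Testing x = 5 gives 0, so (x - 5) is a factor.
Divide: x³ - 10x² + 24x + 5 = (x - 5)(x² - 5x - 1).
Apply the quadratic formula to x² - 5x - 1 = 0: x = (5 ± √29)/2, i.e. x ≈ 5.1926 or x ≈ -0.1926.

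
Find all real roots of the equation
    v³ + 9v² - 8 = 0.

v = -8.899 or v = -1 or v = 0.899

Possible rational roots are divisors of -8. Testing v = -1 gives 0, so (v + 1) is a factor.
Divide: v³ + 9v² - 8 = (v + 1)(v² + 8v - 8).
Apply the quadratic formula to v² + 8v - 8 = 0: v = (-8 ± √96)/2, i.e. v ≈ 0.899 or v ≈ -8.899.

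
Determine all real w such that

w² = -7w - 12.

w = -4 or w = -3

Bring every term to one side: w² + 7w + 12 = 0.
Factor: (w + 4)(w + 3) = 0.
So w = -4 or w = -3.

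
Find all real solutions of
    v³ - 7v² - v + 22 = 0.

v = -1.6533 or v = 2 or v = 6.6533

Possible rational roots are divisors of 22. Testing v = 2 gives 0, so (v - 2) is a factor.
Divide: v³ - 7v² - v + 22 = (v - 2)(v² - 5v - 11).
Apply the quadratic formula to v² - 5v - 11 = 0: v = (5 ± √69)/2, i.e. v ≈ 6.6533 or v ≈ -1.6533.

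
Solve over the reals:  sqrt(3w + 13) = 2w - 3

w = 4

Square both sides: 3w + 13 = (2w - 3)^2.
Expand and rearrange: 4w^2 - 15w - 4 = 0.
Solving gives w = 4 or w = -0.25.
Check each candidate in the original equation:
  w = 4: sqrt(25) = 5, while 2w - 3 = 5 — valid.
  w = -0.25: sqrt(12.25) = 3.5, while 2w - 3 = -3.5 — extraneous.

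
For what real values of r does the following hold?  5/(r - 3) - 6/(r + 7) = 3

r = -8.7516 or r = 4.4182

Multiply both sides by (r - 3)(r + 7):
5(r + 7) - 6(r - 3) = 3(r - 3)(r + 7).
Expand and collect terms: 3r^2 + 13r - 116 = 0.
By the quadratic formula, r = (-13 +/- sqrt(1561)) / 6, so r ~= 4.4182 or r ~= -8.7516.
Neither value makes a denominator zero (r != 3, r != -7), so both are valid.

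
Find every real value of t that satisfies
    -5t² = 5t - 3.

Rearrange to standard form: -5t² - 5t + 3 = 0.
Discriminant: (-5)² − 4·(-5)·3 = 85.
Quadratic formula: t = (5 ± √85) / (-10).
So t = -√(85)/10 - 1/2 ≈ -1.422 or t = -1/2 + √(85)/10 ≈ 0.422.

t = -1.422 or t = 0.422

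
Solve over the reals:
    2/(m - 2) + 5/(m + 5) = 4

m = -3.8484 or m = 2.5984

Multiply both sides by (m - 2)(m + 5):
2(m + 5) + 5(m - 2) = 4(m - 2)(m + 5).
Expand and collect terms: 4m^2 + 5m - 40 = 0.
By the quadratic formula, m = (-5 +/- sqrt(665)) / 8, so m ~= 2.5984 or m ~= -3.8484.
Neither value makes a denominator zero (m != 2, m != -5), so both are valid.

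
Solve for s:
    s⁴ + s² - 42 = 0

s = -2.4495 or s = 2.4495

Let u = s². The equation becomes u² + u - 42 = 0.
Factor: (u + 7)(u - 6) = 0, so u = -7 or u = 6.
s² = -7 < 0 has no real solution.
s² = 6 gives s = ±√(6) ≈ ±2.4495.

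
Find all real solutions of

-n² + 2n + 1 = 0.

Discriminant: (2)² − 4·(-1)·1 = 8.
Quadratic formula: n = (-2 ± √8) / (-2).
So n = 1 - √(2) ≈ -0.4142 or n = 1 + √(2) ≈ 2.4142.

n = -0.4142 or n = 2.4142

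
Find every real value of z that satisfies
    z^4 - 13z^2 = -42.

z = -2.6458 or z = -2.4495 or z = 2.4495 or z = 2.6458

Let u = z^2. The equation becomes u^2 - 13u + 42 = 0.
Factor: (u - 7)(u - 6) = 0, so u = 7 or u = 6.
z^2 = 7 gives z = +/-sqrt(7) ~= +/-2.6458.
z^2 = 6 gives z = +/-sqrt(6) ~= +/-2.4495.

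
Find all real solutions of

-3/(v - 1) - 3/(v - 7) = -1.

Multiply both sides by (v - 1)(v - 7):
-3(v - 7) - 3(v - 1) = -(v - 1)(v - 7).
Expand and collect terms: -v^2 + 14v - 31 = 0.
By the quadratic formula, v = (-14 +/- sqrt(72)) / -2, so v ~= 2.7574 or v ~= 11.2426.
Neither value makes a denominator zero (v != 1, v != 7), so both are valid.

v = 2.7574 or v = 11.2426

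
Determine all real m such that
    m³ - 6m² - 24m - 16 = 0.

m = -2 or m = -0.899 or m = 8.899

Possible rational roots are divisors of -16. Testing m = -2 gives 0, so (m + 2) is a factor.
Divide: m³ - 6m² - 24m - 16 = (m + 2)(m² - 8m - 8).
Apply the quadratic formula to m² - 8m - 8 = 0: m = (8 ± √96)/2, i.e. m ≈ 8.899 or m ≈ -0.899.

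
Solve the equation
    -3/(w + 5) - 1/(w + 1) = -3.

w = -4.0972 or w = -0.5695

Multiply both sides by (w + 5)(w + 1):
-3(w + 1) - (w + 5) = -3(w + 5)(w + 1).
Expand and collect terms: -3w^2 - 14w - 7 = 0.
By the quadratic formula, w = (14 +/- sqrt(112)) / -6, so w ~= -4.0972 or w ~= -0.5695.
Neither value makes a denominator zero (w != -5, w != -1), so both are valid.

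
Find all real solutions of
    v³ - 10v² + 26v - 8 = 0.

Possible rational roots are divisors of -8. Testing v = 4 gives 0, so (v - 4) is a factor.
Divide: v³ - 10v² + 26v - 8 = (v - 4)(v² - 6v + 2).
Apply the quadratic formula to v² - 6v + 2 = 0: v = (6 ± √28)/2, i.e. v ≈ 5.6458 or v ≈ 0.3542.

v = 0.3542 or v = 4 or v = 5.6458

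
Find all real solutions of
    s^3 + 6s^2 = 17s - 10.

s = -8.217 or s = 1 or s = 1.217

Rearrange: s^3 + 6s^2 - 17s + 10 = 0.
Possible rational roots are divisors of 10. Testing s = 1 gives 0, so (s - 1) is a factor.
Divide: s^3 + 6s^2 - 17s + 10 = (s - 1)(s^2 + 7s - 10).
Apply the quadratic formula to s^2 + 7s - 10 = 0: s = (-7 +/- sqrt(89))/2, i.e. s ~= 1.217 or s ~= -8.217.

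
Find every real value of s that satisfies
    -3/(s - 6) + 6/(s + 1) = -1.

s = -5.7823 or s = 7.7823

Multiply both sides by (s - 6)(s + 1):
-3(s + 1) + 6(s - 6) = -(s - 6)(s + 1).
Expand and collect terms: -s² + 2s + 45 = 0.
By the quadratic formula, s = (-2 ± √184) / -2, so s ≈ -5.7823 or s ≈ 7.7823.
Neither value makes a denominator zero (s ≠ 6, s ≠ -1), so both are valid.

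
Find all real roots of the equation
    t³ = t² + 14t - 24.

Rearrange: t³ - t² - 14t + 24 = 0.
Possible rational roots are divisors of 24. Testing t = -4 gives 0, so (t + 4) is a factor.
Divide: t³ - t² - 14t + 24 = (t + 4)(t² - 5t + 6).
Factor the quadratic: t = 3 or t = 2.

t = -4 or t = 2 or t = 3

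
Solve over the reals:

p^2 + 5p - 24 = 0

Factor: (p + 8)(p - 3) = 0.
So p = -8 or p = 3.

p = -8 or p = 3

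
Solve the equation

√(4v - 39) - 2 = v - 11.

Isolate the radical: √(4v - 39) = v - 9.
Square both sides: 4v - 39 = (v - 9)².
Expand and rearrange: v² - 22v + 120 = 0.
Solving gives v = 12 or v = 10.
Check each candidate in the original equation:
  v = 12: √(9) = 3, while v - 9 = 3 — valid.
  v = 10: √(1) = 1, while v - 9 = 1 — valid.

v = 10 or v = 12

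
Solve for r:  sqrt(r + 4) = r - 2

r = 5

Square both sides: r + 4 = (r - 2)^2.
Expand and rearrange: r^2 - 5r = 0.
Solving gives r = 5 or r = 0.
Check each candidate in the original equation:
  r = 5: sqrt(9) = 3, while r - 2 = 3 — valid.
  r = 0: sqrt(4) = 2, while r - 2 = -2 — extraneous.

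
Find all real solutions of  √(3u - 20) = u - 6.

Square both sides: 3u - 20 = (u - 6)².
Expand and rearrange: u² - 15u + 56 = 0.
Solving gives u = 8 or u = 7.
Check each candidate in the original equation:
  u = 8: √(4) = 2, while u - 6 = 2 — valid.
  u = 7: √(1) = 1, while u - 6 = 1 — valid.

u = 7 or u = 8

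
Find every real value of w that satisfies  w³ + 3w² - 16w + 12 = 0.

Possible rational roots are divisors of 12. Testing w = 2 gives 0, so (w - 2) is a factor.
Divide: w³ + 3w² - 16w + 12 = (w - 2)(w² + 5w - 6).
Factor the quadratic: w = 1 or w = -6.

w = -6 or w = 1 or w = 2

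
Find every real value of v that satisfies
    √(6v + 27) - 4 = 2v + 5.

Isolate the radical: √(6v + 27) = 2v + 9.
Square both sides: 6v + 27 = (2v + 9)².
Expand and rearrange: 4v² + 30v + 54 = 0.
Solving gives v = -3 or v = -4.5.
Check each candidate in the original equation:
  v = -3: √(9) = 3, while 2v + 9 = 3 — valid.
  v = -4.5: √(0) = 0, while 2v + 9 = 0 — valid.

v = -4.5 or v = -3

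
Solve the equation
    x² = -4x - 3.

Bring every term to one side: x² + 4x + 3 = 0.
Factor: (x + 1)(x + 3) = 0.
So x = -1 or x = -3.

x = -3 or x = -1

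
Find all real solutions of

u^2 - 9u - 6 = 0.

u = -0.6235 or u = 9.6235

Discriminant: (-9)^2 - 4*1*(-6) = 105.
Quadratic formula: u = (9 +/- sqrt(105)) / 2.
So u = 9/2 + sqrt(105)/2 ~= 9.6235 or u = 9/2 - sqrt(105)/2 ~= -0.6235.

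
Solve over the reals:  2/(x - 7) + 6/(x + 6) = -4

x = -7.5534 or x = 6.5534

Multiply both sides by (x - 7)(x + 6):
2(x + 6) + 6(x - 7) = -4(x - 7)(x + 6).
Expand and collect terms: -4x² - 4x + 198 = 0.
By the quadratic formula, x = (4 ± √3184) / -8, so x ≈ -7.5534 or x ≈ 6.5534.
Neither value makes a denominator zero (x ≠ 7, x ≠ -6), so both are valid.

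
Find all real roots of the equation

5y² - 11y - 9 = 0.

Discriminant: (-11)² − 4·5·(-9) = 301.
Quadratic formula: y = (11 ± √301) / 10.
So y = 11/10 + √(301)/10 ≈ 2.8349 or y = 11/10 - √(301)/10 ≈ -0.6349.

y = -0.6349 or y = 2.8349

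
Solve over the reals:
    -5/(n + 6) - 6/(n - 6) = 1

n = -13.2621 or n = 2.2621

Multiply both sides by (n + 6)(n - 6):
-5(n - 6) - 6(n + 6) = (n + 6)(n - 6).
Expand and collect terms: n^2 + 11n - 30 = 0.
By the quadratic formula, n = (-11 +/- sqrt(241)) / 2, so n ~= 2.2621 or n ~= -13.2621.
Neither value makes a denominator zero (n != -6, n != 6), so both are valid.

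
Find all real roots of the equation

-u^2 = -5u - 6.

Bring every term to one side: -u^2 + 5u + 6 = 0.
Factor: -1(u - 6)(u + 1) = 0.
So u = 6 or u = -1.

u = -1 or u = 6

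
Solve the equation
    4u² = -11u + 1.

u = -2.8381 or u = 0.0881

Rearrange to standard form: 4u² + 11u - 1 = 0.
Discriminant: (11)² − 4·4·(-1) = 137.
Quadratic formula: u = (-11 ± √137) / 8.
So u = -11/8 + √(137)/8 ≈ 0.0881 or u = -√(137)/8 - 11/8 ≈ -2.8381.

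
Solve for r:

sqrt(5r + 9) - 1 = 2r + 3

Isolate the radical: sqrt(5r + 9) = 2r + 4.
Square both sides: 5r + 9 = (2r + 4)^2.
Expand and rearrange: 4r^2 + 11r + 7 = 0.
Solving gives r = -1 or r = -1.75.
Check each candidate in the original equation:
  r = -1: sqrt(4) = 2, while 2r + 4 = 2 — valid.
  r = -1.75: sqrt(0.25) = 0.5, while 2r + 4 = 0.5 — valid.

r = -1.75 or r = -1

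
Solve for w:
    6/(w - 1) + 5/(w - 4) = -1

Multiply both sides by (w - 1)(w - 4):
6(w - 4) + 5(w - 1) = -(w - 1)(w - 4).
Expand and collect terms: -w^2 - 6w + 25 = 0.
By the quadratic formula, w = (6 +/- sqrt(136)) / -2, so w ~= -8.831 or w ~= 2.831.
Neither value makes a denominator zero (w != 1, w != 4), so both are valid.

w = -8.831 or w = 2.831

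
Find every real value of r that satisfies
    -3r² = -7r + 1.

Rearrange to standard form: -3r² + 7r - 1 = 0.
Discriminant: (7)² − 4·(-3)·(-1) = 37.
Quadratic formula: r = (-7 ± √37) / (-6).
So r = 7/6 - √(37)/6 ≈ 0.1529 or r = √(37)/6 + 7/6 ≈ 2.1805.

r = 0.1529 or r = 2.1805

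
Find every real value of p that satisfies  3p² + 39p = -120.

p = -8 or p = -5

Bring every term to one side: 3p² + 39p + 120 = 0.
Factor: 3(p + 8)(p + 5) = 0.
So p = -8 or p = -5.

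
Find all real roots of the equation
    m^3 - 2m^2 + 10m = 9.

m = 1

Rearrange: m^3 - 2m^2 + 10m - 9 = 0.
Possible rational roots are divisors of -9. Testing m = 1 gives 0, so (m - 1) is a factor.
Divide: m^3 - 2m^2 + 10m - 9 = (m - 1)(m^2 - m + 9).
The quadratic m^2 - m + 9 has discriminant -35 < 0, so no further real roots.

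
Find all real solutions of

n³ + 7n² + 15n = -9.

n = -3 or n = -1

Rearrange: n³ + 7n² + 15n + 9 = 0.
Possible rational roots are divisors of 9. Testing n = -1 gives 0, so (n + 1) is a factor.
Divide: n³ + 7n² + 15n + 9 = (n + 1)(n² + 6n + 9).
The quadratic has the repeated root n = -3.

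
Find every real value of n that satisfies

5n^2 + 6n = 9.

Rearrange to standard form: 5n^2 + 6n - 9 = 0.
Discriminant: (6)^2 - 4*5*(-9) = 216.
Quadratic formula: n = (-6 +/- sqrt(216)) / 10.
So n = -3/5 + 3*sqrt(6)/5 ~= 0.8697 or n = -3*sqrt(6)/5 - 3/5 ~= -2.0697.

n = -2.0697 or n = 0.8697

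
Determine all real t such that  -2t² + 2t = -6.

Rearrange to standard form: -2t² + 2t + 6 = 0.
Discriminant: (2)² − 4·(-2)·6 = 52.
Quadratic formula: t = (-2 ± √52) / (-4).
So t = 1/2 - √(13)/2 ≈ -1.3028 or t = 1/2 + √(13)/2 ≈ 2.3028.

t = -1.3028 or t = 2.3028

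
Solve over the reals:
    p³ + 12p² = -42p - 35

Rearrange: p³ + 12p² + 42p + 35 = 0.
Possible rational roots are divisors of 35. Testing p = -5 gives 0, so (p + 5) is a factor.
Divide: p³ + 12p² + 42p + 35 = (p + 5)(p² + 7p + 7).
Apply the quadratic formula to p² + 7p + 7 = 0: p = (-7 ± √21)/2, i.e. p ≈ -1.2087 or p ≈ -5.7913.

p = -5.7913 or p = -5 or p = -1.2087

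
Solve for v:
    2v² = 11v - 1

v = 0.0925 or v = 5.4075

Rearrange to standard form: 2v² - 11v + 1 = 0.
Discriminant: (-11)² − 4·2·1 = 113.
Quadratic formula: v = (11 ± √113) / 4.
So v = √(113)/4 + 11/4 ≈ 5.4075 or v = 11/4 - √(113)/4 ≈ 0.0925.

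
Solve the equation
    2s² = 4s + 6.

Bring every term to one side: 2s² - 4s - 6 = 0.
Factor: 2(s + 1)(s - 3) = 0.
So s = -1 or s = 3.

s = -1 or s = 3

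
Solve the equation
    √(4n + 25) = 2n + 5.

n = 0

Square both sides: 4n + 25 = (2n + 5)².
Expand and rearrange: 4n² + 16n = 0.
Solving gives n = 0 or n = -4.
Check each candidate in the original equation:
  n = 0: √(25) = 5, while 2n + 5 = 5 — valid.
  n = -4: √(9) = 3, while 2n + 5 = -3 — extraneous.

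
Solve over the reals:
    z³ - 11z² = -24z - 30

z = -0.873 or z = 5 or z = 6.873

Rearrange: z³ - 11z² + 24z + 30 = 0.
Possible rational roots are divisors of 30. Testing z = 5 gives 0, so (z - 5) is a factor.
Divide: z³ - 11z² + 24z + 30 = (z - 5)(z² - 6z - 6).
Apply the quadratic formula to z² - 6z - 6 = 0: z = (6 ± √60)/2, i.e. z ≈ 6.873 or z ≈ -0.873.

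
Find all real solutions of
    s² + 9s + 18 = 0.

Factor: (s + 3)(s + 6) = 0.
So s = -3 or s = -6.

s = -6 or s = -3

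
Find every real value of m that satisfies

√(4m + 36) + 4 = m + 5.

m = 7

Isolate the radical: √(4m + 36) = m + 1.
Square both sides: 4m + 36 = (m + 1)².
Expand and rearrange: m² - 2m - 35 = 0.
Solving gives m = 7 or m = -5.
Check each candidate in the original equation:
  m = 7: √(64) = 8, while m + 1 = 8 — valid.
  m = -5: √(16) = 4, while m + 1 = -4 — extraneous.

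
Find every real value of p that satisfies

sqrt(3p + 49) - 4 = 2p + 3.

Isolate the radical: sqrt(3p + 49) = 2p + 7.
Square both sides: 3p + 49 = (2p + 7)^2.
Expand and rearrange: 4p^2 + 25p = 0.
Solving gives p = 0 or p = -6.25.
Check each candidate in the original equation:
  p = 0: sqrt(49) = 7, while 2p + 7 = 7 — valid.
  p = -6.25: sqrt(30.25) = 5.5, while 2p + 7 = -5.5 — extraneous.

p = 0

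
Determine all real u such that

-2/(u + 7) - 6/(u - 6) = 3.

u = -7.7799 or u = 4.1132

Multiply both sides by (u + 7)(u - 6):
-2(u - 6) - 6(u + 7) = 3(u + 7)(u - 6).
Expand and collect terms: 3u^2 + 11u - 96 = 0.
By the quadratic formula, u = (-11 +/- sqrt(1273)) / 6, so u ~= 4.1132 or u ~= -7.7799.
Neither value makes a denominator zero (u != -7, u != 6), so both are valid.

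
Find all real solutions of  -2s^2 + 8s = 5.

s = 0.7753 or s = 3.2247

Rearrange to standard form: -2s^2 + 8s - 5 = 0.
Discriminant: (8)^2 - 4*(-2)*(-5) = 24.
Quadratic formula: s = (-8 +/- sqrt(24)) / (-4).
So s = 2 - sqrt(6)/2 ~= 0.7753 or s = sqrt(6)/2 + 2 ~= 3.2247.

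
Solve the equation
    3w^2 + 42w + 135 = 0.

Factor: 3(w + 5)(w + 9) = 0.
So w = -5 or w = -9.

w = -9 or w = -5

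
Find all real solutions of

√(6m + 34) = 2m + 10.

Square both sides: 6m + 34 = (2m + 10)².
Expand and rearrange: 4m² + 34m + 66 = 0.
Solving gives m = -3 or m = -5.5.
Check each candidate in the original equation:
  m = -3: √(16) = 4, while 2m + 10 = 4 — valid.
  m = -5.5: √(1) = 1, while 2m + 10 = -1 — extraneous.

m = -3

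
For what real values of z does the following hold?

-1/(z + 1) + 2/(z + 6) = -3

z = -6.6294 or z = -0.7039

Multiply both sides by (z + 1)(z + 6):
-(z + 6) + 2(z + 1) = -3(z + 1)(z + 6).
Expand and collect terms: -3z^2 - 22z - 14 = 0.
By the quadratic formula, z = (22 +/- sqrt(316)) / -6, so z ~= -6.6294 or z ~= -0.7039.
Neither value makes a denominator zero (z != -1, z != -6), so both are valid.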